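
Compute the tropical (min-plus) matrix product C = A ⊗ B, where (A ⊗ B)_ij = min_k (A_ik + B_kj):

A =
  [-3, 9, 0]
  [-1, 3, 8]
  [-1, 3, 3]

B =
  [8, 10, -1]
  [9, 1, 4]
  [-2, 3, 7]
A ⊗ B =
  [-2, 3, -4]
  [6, 4, -2]
  [1, 4, -2]

Apply the min-plus product entry-by-entry:
  C[0][0] = min over k of (A[0][0] + B[0][0] = -3 + 8 = 5, A[0][1] + B[1][0] = 9 + 9 = 18, A[0][2] + B[2][0] = 0 + -2 = -2) = -2 (attained at k = 2)
  C[0][1] = min over k of (A[0][0] + B[0][1] = -3 + 10 = 7, A[0][1] + B[1][1] = 9 + 1 = 10, A[0][2] + B[2][1] = 0 + 3 = 3) = 3 (attained at k = 2)
  C[0][2] = min over k of (A[0][0] + B[0][2] = -3 + -1 = -4, A[0][1] + B[1][2] = 9 + 4 = 13, A[0][2] + B[2][2] = 0 + 7 = 7) = -4 (attained at k = 0)
  C[1][0] = min over k of (A[1][0] + B[0][0] = -1 + 8 = 7, A[1][1] + B[1][0] = 3 + 9 = 12, A[1][2] + B[2][0] = 8 + -2 = 6) = 6 (attained at k = 2)
  C[1][1] = min over k of (A[1][0] + B[0][1] = -1 + 10 = 9, A[1][1] + B[1][1] = 3 + 1 = 4, A[1][2] + B[2][1] = 8 + 3 = 11) = 4 (attained at k = 1)
  C[1][2] = min over k of (A[1][0] + B[0][2] = -1 + -1 = -2, A[1][1] + B[1][2] = 3 + 4 = 7, A[1][2] + B[2][2] = 8 + 7 = 15) = -2 (attained at k = 0)
  C[2][0] = min over k of (A[2][0] + B[0][0] = -1 + 8 = 7, A[2][1] + B[1][0] = 3 + 9 = 12, A[2][2] + B[2][0] = 3 + -2 = 1) = 1 (attained at k = 2)
  C[2][1] = min over k of (A[2][0] + B[0][1] = -1 + 10 = 9, A[2][1] + B[1][1] = 3 + 1 = 4, A[2][2] + B[2][1] = 3 + 3 = 6) = 4 (attained at k = 1)
  C[2][2] = min over k of (A[2][0] + B[0][2] = -1 + -1 = -2, A[2][1] + B[1][2] = 3 + 4 = 7, A[2][2] + B[2][2] = 3 + 7 = 10) = -2 (attained at k = 0)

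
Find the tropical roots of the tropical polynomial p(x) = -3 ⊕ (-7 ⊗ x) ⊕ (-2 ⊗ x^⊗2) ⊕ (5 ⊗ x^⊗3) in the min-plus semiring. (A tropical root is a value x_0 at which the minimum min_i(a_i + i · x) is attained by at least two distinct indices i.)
Roots: {-7, -5, 4}

Each tropical root is a break point of the lower envelope of the lines y = a_i + i · x (there are 4 lines, with slopes 0, 1, ..., 3). Only the lines that attain the minimum somewhere contribute to roots; other lines are dominated. Here the surviving (envelope) indices are i = 3, i = 2, i = 1, i = 0.
Intersections between consecutive envelope lines give the roots: for adjacent envelope indices i < j the intersection is x = (a_i − a_j) / (j − i). Reading off the sorted break points: {-7, -5, 4}.
Verification: at each break x_0, at least two indices attain the minimum of min_i(a_i + i · x_0).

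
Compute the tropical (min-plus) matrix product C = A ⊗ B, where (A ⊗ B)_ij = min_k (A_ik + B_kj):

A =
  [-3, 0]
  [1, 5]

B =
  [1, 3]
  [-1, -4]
A ⊗ B =
  [-2, -4]
  [2, 1]

Apply the min-plus product entry-by-entry:
  C[0][0] = min over k of (A[0][0] + B[0][0] = -3 + 1 = -2, A[0][1] + B[1][0] = 0 + -1 = -1) = -2 (attained at k = 0)
  C[0][1] = min over k of (A[0][0] + B[0][1] = -3 + 3 = 0, A[0][1] + B[1][1] = 0 + -4 = -4) = -4 (attained at k = 1)
  C[1][0] = min over k of (A[1][0] + B[0][0] = 1 + 1 = 2, A[1][1] + B[1][0] = 5 + -1 = 4) = 2 (attained at k = 0)
  C[1][1] = min over k of (A[1][0] + B[0][1] = 1 + 3 = 4, A[1][1] + B[1][1] = 5 + -4 = 1) = 1 (attained at k = 1)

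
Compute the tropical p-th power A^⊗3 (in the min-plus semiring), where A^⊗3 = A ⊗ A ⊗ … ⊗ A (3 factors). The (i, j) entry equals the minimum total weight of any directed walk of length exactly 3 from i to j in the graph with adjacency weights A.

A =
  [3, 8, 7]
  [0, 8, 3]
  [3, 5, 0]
A^⊗3 =
  [9, 12, 7]
  [6, 8, 3]
  [3, 5, 0]

Each entry (A^⊗3)_ij equals the minimum over all length-3 walks i = v_0 → v_1 → … → v_3 = j of Σ_t A[v_t][v_{t+1}]. For example, for (i, j) = (0, 2) we minimise over 9 possible intermediate vertex sequences; the minimum is 7, attained along the walk 0 → 2 → 2 → 2.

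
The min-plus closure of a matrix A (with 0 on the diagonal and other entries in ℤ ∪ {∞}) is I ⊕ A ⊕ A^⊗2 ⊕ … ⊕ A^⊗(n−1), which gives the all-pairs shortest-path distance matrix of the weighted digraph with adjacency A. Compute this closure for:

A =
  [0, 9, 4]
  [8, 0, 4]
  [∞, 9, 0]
Closure =
  [0, 9, 4]
  [8, 0, 4]
  [17, 9, 0]

This is the Floyd-Warshall all-pairs shortest-path computation. For each intermediate vertex k = 0, 1, …, 2, update dist[i][j] ← min(dist[i][j], dist[i][k] + dist[k][j]). The final matrix gives, for each (i, j), the minimum total weight of any directed path from i to j (possibly empty when i = j).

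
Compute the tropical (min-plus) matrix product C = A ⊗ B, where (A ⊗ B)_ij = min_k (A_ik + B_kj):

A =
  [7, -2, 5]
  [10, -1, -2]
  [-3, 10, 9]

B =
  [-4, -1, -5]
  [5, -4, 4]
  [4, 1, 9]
A ⊗ B =
  [3, -6, 2]
  [2, -5, 3]
  [-7, -4, -8]

Apply the min-plus product entry-by-entry:
  C[0][0] = min over k of (A[0][0] + B[0][0] = 7 + -4 = 3, A[0][1] + B[1][0] = -2 + 5 = 3, A[0][2] + B[2][0] = 5 + 4 = 9) = 3 (attained at k = 0)
  C[0][1] = min over k of (A[0][0] + B[0][1] = 7 + -1 = 6, A[0][1] + B[1][1] = -2 + -4 = -6, A[0][2] + B[2][1] = 5 + 1 = 6) = -6 (attained at k = 1)
  C[0][2] = min over k of (A[0][0] + B[0][2] = 7 + -5 = 2, A[0][1] + B[1][2] = -2 + 4 = 2, A[0][2] + B[2][2] = 5 + 9 = 14) = 2 (attained at k = 0)
  C[1][0] = min over k of (A[1][0] + B[0][0] = 10 + -4 = 6, A[1][1] + B[1][0] = -1 + 5 = 4, A[1][2] + B[2][0] = -2 + 4 = 2) = 2 (attained at k = 2)
  C[1][1] = min over k of (A[1][0] + B[0][1] = 10 + -1 = 9, A[1][1] + B[1][1] = -1 + -4 = -5, A[1][2] + B[2][1] = -2 + 1 = -1) = -5 (attained at k = 1)
  C[1][2] = min over k of (A[1][0] + B[0][2] = 10 + -5 = 5, A[1][1] + B[1][2] = -1 + 4 = 3, A[1][2] + B[2][2] = -2 + 9 = 7) = 3 (attained at k = 1)
  C[2][0] = min over k of (A[2][0] + B[0][0] = -3 + -4 = -7, A[2][1] + B[1][0] = 10 + 5 = 15, A[2][2] + B[2][0] = 9 + 4 = 13) = -7 (attained at k = 0)
  C[2][1] = min over k of (A[2][0] + B[0][1] = -3 + -1 = -4, A[2][1] + B[1][1] = 10 + -4 = 6, A[2][2] + B[2][1] = 9 + 1 = 10) = -4 (attained at k = 0)
  C[2][2] = min over k of (A[2][0] + B[0][2] = -3 + -5 = -8, A[2][1] + B[1][2] = 10 + 4 = 14, A[2][2] + B[2][2] = 9 + 9 = 18) = -8 (attained at k = 0)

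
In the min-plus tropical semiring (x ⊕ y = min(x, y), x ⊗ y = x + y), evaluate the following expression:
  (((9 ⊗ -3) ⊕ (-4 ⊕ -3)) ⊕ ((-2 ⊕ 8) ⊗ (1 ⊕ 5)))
(((9 ⊗ -3) ⊕ (-4 ⊕ -3)) ⊕ ((-2 ⊕ 8) ⊗ (1 ⊕ 5))) = -4

Expand innermost to outermost. Recall ⊕ takes the minimum of its arguments and ⊗ takes their sum. Working out the expression (((9 ⊗ -3) ⊕ (-4 ⊕ -3)) ⊕ ((-2 ⊕ 8) ⊗ (1 ⊕ 5))) gives -4.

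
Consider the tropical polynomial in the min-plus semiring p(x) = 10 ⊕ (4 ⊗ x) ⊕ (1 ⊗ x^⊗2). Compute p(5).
p(5) = 9

A tropical monomial a ⊗ x^⊗i evaluates to a + i · x. Evaluating each term at x = 5:
  Term 0 contributes 10 + 0 · 5 = 10
  Term 1 contributes 4 + 1 · 5 = 9
  Term 2 contributes 1 + 2 · 5 = 11
p(5) = ⊕ of these = min[10, 9, 11] = 9.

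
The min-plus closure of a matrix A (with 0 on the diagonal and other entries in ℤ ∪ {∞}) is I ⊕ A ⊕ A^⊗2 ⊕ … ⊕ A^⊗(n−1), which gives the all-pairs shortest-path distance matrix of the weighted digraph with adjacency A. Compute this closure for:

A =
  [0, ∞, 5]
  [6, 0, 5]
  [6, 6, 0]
Closure =
  [0, 11, 5]
  [6, 0, 5]
  [6, 6, 0]

This is the Floyd-Warshall all-pairs shortest-path computation. For each intermediate vertex k = 0, 1, …, 2, update dist[i][j] ← min(dist[i][j], dist[i][k] + dist[k][j]). The final matrix gives, for each (i, j), the minimum total weight of any directed path from i to j (possibly empty when i = j).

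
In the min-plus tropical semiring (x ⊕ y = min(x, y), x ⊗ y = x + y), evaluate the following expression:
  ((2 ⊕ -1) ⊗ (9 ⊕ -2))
((2 ⊕ -1) ⊗ (9 ⊕ -2)) = -3

Expand innermost to outermost. Recall ⊕ takes the minimum of its arguments and ⊗ takes their sum. Working out the expression ((2 ⊕ -1) ⊗ (9 ⊕ -2)) gives -3.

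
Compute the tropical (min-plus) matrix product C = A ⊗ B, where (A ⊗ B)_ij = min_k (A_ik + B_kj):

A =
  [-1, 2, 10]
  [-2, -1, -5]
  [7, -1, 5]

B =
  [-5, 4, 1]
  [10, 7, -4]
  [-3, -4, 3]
A ⊗ B =
  [-6, 3, -2]
  [-8, -9, -5]
  [2, 1, -5]

Apply the min-plus product entry-by-entry:
  C[0][0] = min over k of (A[0][0] + B[0][0] = -1 + -5 = -6, A[0][1] + B[1][0] = 2 + 10 = 12, A[0][2] + B[2][0] = 10 + -3 = 7) = -6 (attained at k = 0)
  C[0][1] = min over k of (A[0][0] + B[0][1] = -1 + 4 = 3, A[0][1] + B[1][1] = 2 + 7 = 9, A[0][2] + B[2][1] = 10 + -4 = 6) = 3 (attained at k = 0)
  C[0][2] = min over k of (A[0][0] + B[0][2] = -1 + 1 = 0, A[0][1] + B[1][2] = 2 + -4 = -2, A[0][2] + B[2][2] = 10 + 3 = 13) = -2 (attained at k = 1)
  C[1][0] = min over k of (A[1][0] + B[0][0] = -2 + -5 = -7, A[1][1] + B[1][0] = -1 + 10 = 9, A[1][2] + B[2][0] = -5 + -3 = -8) = -8 (attained at k = 2)
  C[1][1] = min over k of (A[1][0] + B[0][1] = -2 + 4 = 2, A[1][1] + B[1][1] = -1 + 7 = 6, A[1][2] + B[2][1] = -5 + -4 = -9) = -9 (attained at k = 2)
  C[1][2] = min over k of (A[1][0] + B[0][2] = -2 + 1 = -1, A[1][1] + B[1][2] = -1 + -4 = -5, A[1][2] + B[2][2] = -5 + 3 = -2) = -5 (attained at k = 1)
  C[2][0] = min over k of (A[2][0] + B[0][0] = 7 + -5 = 2, A[2][1] + B[1][0] = -1 + 10 = 9, A[2][2] + B[2][0] = 5 + -3 = 2) = 2 (attained at k = 0)
  C[2][1] = min over k of (A[2][0] + B[0][1] = 7 + 4 = 11, A[2][1] + B[1][1] = -1 + 7 = 6, A[2][2] + B[2][1] = 5 + -4 = 1) = 1 (attained at k = 2)
  C[2][2] = min over k of (A[2][0] + B[0][2] = 7 + 1 = 8, A[2][1] + B[1][2] = -1 + -4 = -5, A[2][2] + B[2][2] = 5 + 3 = 8) = -5 (attained at k = 1)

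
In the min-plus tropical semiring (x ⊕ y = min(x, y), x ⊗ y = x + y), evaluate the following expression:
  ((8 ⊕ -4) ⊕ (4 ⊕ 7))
((8 ⊕ -4) ⊕ (4 ⊕ 7)) = -4

Expand innermost to outermost. Recall ⊕ takes the minimum of its arguments and ⊗ takes their sum. Working out the expression ((8 ⊕ -4) ⊕ (4 ⊕ 7)) gives -4.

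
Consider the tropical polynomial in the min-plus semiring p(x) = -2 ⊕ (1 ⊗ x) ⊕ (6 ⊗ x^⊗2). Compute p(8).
p(8) = -2

A tropical monomial a ⊗ x^⊗i evaluates to a + i · x. Evaluating each term at x = 8:
  Term 0 contributes -2 + 0 · 8 = -2
  Term 1 contributes 1 + 1 · 8 = 9
  Term 2 contributes 6 + 2 · 8 = 22
p(8) = ⊕ of these = min[-2, 9, 22] = -2.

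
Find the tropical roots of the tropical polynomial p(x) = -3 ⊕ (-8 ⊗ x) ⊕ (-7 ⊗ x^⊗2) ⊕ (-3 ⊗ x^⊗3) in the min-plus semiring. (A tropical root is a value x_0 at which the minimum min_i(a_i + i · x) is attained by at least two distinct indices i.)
Roots: {-4, -1, 5}

Each tropical root is a break point of the lower envelope of the lines y = a_i + i · x (there are 4 lines, with slopes 0, 1, ..., 3). Only the lines that attain the minimum somewhere contribute to roots; other lines are dominated. Here the surviving (envelope) indices are i = 3, i = 2, i = 1, i = 0.
Intersections between consecutive envelope lines give the roots: for adjacent envelope indices i < j the intersection is x = (a_i − a_j) / (j − i). Reading off the sorted break points: {-4, -1, 5}.
Verification: at each break x_0, at least two indices attain the minimum of min_i(a_i + i · x_0).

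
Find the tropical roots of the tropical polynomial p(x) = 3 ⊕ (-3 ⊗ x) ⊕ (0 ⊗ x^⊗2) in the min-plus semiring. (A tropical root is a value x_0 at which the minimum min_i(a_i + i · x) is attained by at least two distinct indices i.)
Roots: {-3, 6}

Each tropical root is a break point of the lower envelope of the lines y = a_i + i · x (there are 3 lines, with slopes 0, 1, ..., 2). Only the lines that attain the minimum somewhere contribute to roots; other lines are dominated. Here the surviving (envelope) indices are i = 2, i = 1, i = 0.
Intersections between consecutive envelope lines give the roots: for adjacent envelope indices i < j the intersection is x = (a_i − a_j) / (j − i). Reading off the sorted break points: {-3, 6}.
Verification: at each break x_0, at least two indices attain the minimum of min_i(a_i + i · x_0).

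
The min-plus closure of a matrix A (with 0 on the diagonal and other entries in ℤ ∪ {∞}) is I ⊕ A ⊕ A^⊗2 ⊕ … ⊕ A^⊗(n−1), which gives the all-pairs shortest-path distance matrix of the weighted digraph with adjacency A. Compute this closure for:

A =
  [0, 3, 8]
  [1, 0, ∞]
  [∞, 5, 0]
Closure =
  [0, 3, 8]
  [1, 0, 9]
  [6, 5, 0]

This is the Floyd-Warshall all-pairs shortest-path computation. For each intermediate vertex k = 0, 1, …, 2, update dist[i][j] ← min(dist[i][j], dist[i][k] + dist[k][j]). The final matrix gives, for each (i, j), the minimum total weight of any directed path from i to j (possibly empty when i = j).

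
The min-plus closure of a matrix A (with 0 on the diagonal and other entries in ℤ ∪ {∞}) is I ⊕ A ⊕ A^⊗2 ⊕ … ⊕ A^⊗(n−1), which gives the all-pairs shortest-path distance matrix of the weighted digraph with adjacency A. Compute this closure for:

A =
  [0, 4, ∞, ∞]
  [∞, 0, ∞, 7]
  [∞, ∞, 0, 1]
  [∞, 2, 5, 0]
Closure =
  [0, 4, 16, 11]
  [∞, 0, 12, 7]
  [∞, 3, 0, 1]
  [∞, 2, 5, 0]

This is the Floyd-Warshall all-pairs shortest-path computation. For each intermediate vertex k = 0, 1, …, 3, update dist[i][j] ← min(dist[i][j], dist[i][k] + dist[k][j]). The final matrix gives, for each (i, j), the minimum total weight of any directed path from i to j (possibly empty when i = j).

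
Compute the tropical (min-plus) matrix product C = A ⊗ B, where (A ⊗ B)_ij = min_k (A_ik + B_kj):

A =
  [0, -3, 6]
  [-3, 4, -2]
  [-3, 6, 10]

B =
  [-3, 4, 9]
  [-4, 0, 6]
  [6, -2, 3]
A ⊗ B =
  [-7, -3, 3]
  [-6, -4, 1]
  [-6, 1, 6]

Apply the min-plus product entry-by-entry:
  C[0][0] = min over k of (A[0][0] + B[0][0] = 0 + -3 = -3, A[0][1] + B[1][0] = -3 + -4 = -7, A[0][2] + B[2][0] = 6 + 6 = 12) = -7 (attained at k = 1)
  C[0][1] = min over k of (A[0][0] + B[0][1] = 0 + 4 = 4, A[0][1] + B[1][1] = -3 + 0 = -3, A[0][2] + B[2][1] = 6 + -2 = 4) = -3 (attained at k = 1)
  C[0][2] = min over k of (A[0][0] + B[0][2] = 0 + 9 = 9, A[0][1] + B[1][2] = -3 + 6 = 3, A[0][2] + B[2][2] = 6 + 3 = 9) = 3 (attained at k = 1)
  C[1][0] = min over k of (A[1][0] + B[0][0] = -3 + -3 = -6, A[1][1] + B[1][0] = 4 + -4 = 0, A[1][2] + B[2][0] = -2 + 6 = 4) = -6 (attained at k = 0)
  C[1][1] = min over k of (A[1][0] + B[0][1] = -3 + 4 = 1, A[1][1] + B[1][1] = 4 + 0 = 4, A[1][2] + B[2][1] = -2 + -2 = -4) = -4 (attained at k = 2)
  C[1][2] = min over k of (A[1][0] + B[0][2] = -3 + 9 = 6, A[1][1] + B[1][2] = 4 + 6 = 10, A[1][2] + B[2][2] = -2 + 3 = 1) = 1 (attained at k = 2)
  C[2][0] = min over k of (A[2][0] + B[0][0] = -3 + -3 = -6, A[2][1] + B[1][0] = 6 + -4 = 2, A[2][2] + B[2][0] = 10 + 6 = 16) = -6 (attained at k = 0)
  C[2][1] = min over k of (A[2][0] + B[0][1] = -3 + 4 = 1, A[2][1] + B[1][1] = 6 + 0 = 6, A[2][2] + B[2][1] = 10 + -2 = 8) = 1 (attained at k = 0)
  C[2][2] = min over k of (A[2][0] + B[0][2] = -3 + 9 = 6, A[2][1] + B[1][2] = 6 + 6 = 12, A[2][2] + B[2][2] = 10 + 3 = 13) = 6 (attained at k = 0)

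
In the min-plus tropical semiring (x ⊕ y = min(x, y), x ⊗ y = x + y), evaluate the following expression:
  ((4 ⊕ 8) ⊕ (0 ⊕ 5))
((4 ⊕ 8) ⊕ (0 ⊕ 5)) = 0

Expand innermost to outermost. Recall ⊕ takes the minimum of its arguments and ⊗ takes their sum. Working out the expression ((4 ⊕ 8) ⊕ (0 ⊕ 5)) gives 0.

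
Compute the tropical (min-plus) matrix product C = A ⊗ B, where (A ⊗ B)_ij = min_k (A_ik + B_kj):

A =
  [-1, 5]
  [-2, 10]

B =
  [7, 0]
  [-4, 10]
A ⊗ B =
  [1, -1]
  [5, -2]

Apply the min-plus product entry-by-entry:
  C[0][0] = min over k of (A[0][0] + B[0][0] = -1 + 7 = 6, A[0][1] + B[1][0] = 5 + -4 = 1) = 1 (attained at k = 1)
  C[0][1] = min over k of (A[0][0] + B[0][1] = -1 + 0 = -1, A[0][1] + B[1][1] = 5 + 10 = 15) = -1 (attained at k = 0)
  C[1][0] = min over k of (A[1][0] + B[0][0] = -2 + 7 = 5, A[1][1] + B[1][0] = 10 + -4 = 6) = 5 (attained at k = 0)
  C[1][1] = min over k of (A[1][0] + B[0][1] = -2 + 0 = -2, A[1][1] + B[1][1] = 10 + 10 = 20) = -2 (attained at k = 0)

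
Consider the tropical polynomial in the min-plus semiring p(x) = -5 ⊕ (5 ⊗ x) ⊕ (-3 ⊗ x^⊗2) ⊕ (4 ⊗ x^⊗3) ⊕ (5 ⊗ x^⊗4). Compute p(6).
p(6) = -5

A tropical monomial a ⊗ x^⊗i evaluates to a + i · x. Evaluating each term at x = 6:
  Term 0 contributes -5 + 0 · 6 = -5
  Term 1 contributes 5 + 1 · 6 = 11
  Term 2 contributes -3 + 2 · 6 = 9
  Term 3 contributes 4 + 3 · 6 = 22
  Term 4 contributes 5 + 4 · 6 = 29
p(6) = ⊕ of these = min[-5, 11, 9, 22, 29] = -5.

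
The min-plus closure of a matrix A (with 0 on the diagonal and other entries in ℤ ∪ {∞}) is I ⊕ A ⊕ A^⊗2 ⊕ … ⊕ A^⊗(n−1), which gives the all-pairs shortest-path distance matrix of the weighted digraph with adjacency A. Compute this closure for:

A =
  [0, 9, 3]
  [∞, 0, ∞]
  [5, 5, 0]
Closure =
  [0, 8, 3]
  [∞, 0, ∞]
  [5, 5, 0]

This is the Floyd-Warshall all-pairs shortest-path computation. For each intermediate vertex k = 0, 1, …, 2, update dist[i][j] ← min(dist[i][j], dist[i][k] + dist[k][j]). The final matrix gives, for each (i, j), the minimum total weight of any directed path from i to j (possibly empty when i = j).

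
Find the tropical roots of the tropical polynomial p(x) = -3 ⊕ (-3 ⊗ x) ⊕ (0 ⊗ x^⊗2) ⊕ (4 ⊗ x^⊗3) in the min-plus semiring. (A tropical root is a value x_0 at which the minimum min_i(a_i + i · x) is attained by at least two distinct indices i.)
Roots: {-4, -3, 0}

Each tropical root is a break point of the lower envelope of the lines y = a_i + i · x (there are 4 lines, with slopes 0, 1, ..., 3). Only the lines that attain the minimum somewhere contribute to roots; other lines are dominated. Here the surviving (envelope) indices are i = 3, i = 2, i = 1, i = 0.
Intersections between consecutive envelope lines give the roots: for adjacent envelope indices i < j the intersection is x = (a_i − a_j) / (j − i). Reading off the sorted break points: {-4, -3, 0}.
Verification: at each break x_0, at least two indices attain the minimum of min_i(a_i + i · x_0).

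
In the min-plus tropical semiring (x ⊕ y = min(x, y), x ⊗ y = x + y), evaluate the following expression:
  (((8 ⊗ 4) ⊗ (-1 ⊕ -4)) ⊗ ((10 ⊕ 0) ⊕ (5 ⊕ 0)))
(((8 ⊗ 4) ⊗ (-1 ⊕ -4)) ⊗ ((10 ⊕ 0) ⊕ (5 ⊕ 0))) = 8

Expand innermost to outermost. Recall ⊕ takes the minimum of its arguments and ⊗ takes their sum. Working out the expression (((8 ⊗ 4) ⊗ (-1 ⊕ -4)) ⊗ ((10 ⊕ 0) ⊕ (5 ⊕ 0))) gives 8.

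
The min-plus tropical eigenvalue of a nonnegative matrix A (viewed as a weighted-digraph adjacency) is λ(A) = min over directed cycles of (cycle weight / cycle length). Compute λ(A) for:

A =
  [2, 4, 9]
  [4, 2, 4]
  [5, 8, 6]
λ(A) = 2

Enumerate directed cycles and compute their means (weight / length). Sample:
  cycle 0 → 0: weight = 2, length = 1, mean = 2/1 ≈ 2.000
  cycle 1 → 1: weight = 2, length = 1, mean = 2/1 ≈ 2.000
  cycle 2 → 2: weight = 6, length = 1, mean = 6/1 ≈ 6.000
  cycle 0 → 1 → 0: weight = 8, length = 2, mean = 8/2 ≈ 4.000
  cycle 0 → 2 → 0: weight = 14, length = 2, mean = 14/2 ≈ 7.000
  cycle 1 → 0 → 1: weight = 8, length = 2, mean = 8/2 ≈ 4.000
Minimum mean = 2.000, attained e.g. along the cycle 0 → 0 with weight 2 and length 1. So λ(A) = 2/1 = 2.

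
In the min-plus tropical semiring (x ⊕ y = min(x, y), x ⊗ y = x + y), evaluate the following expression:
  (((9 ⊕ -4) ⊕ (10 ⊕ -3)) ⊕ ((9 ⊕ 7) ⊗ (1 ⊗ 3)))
(((9 ⊕ -4) ⊕ (10 ⊕ -3)) ⊕ ((9 ⊕ 7) ⊗ (1 ⊗ 3))) = -4

Expand innermost to outermost. Recall ⊕ takes the minimum of its arguments and ⊗ takes their sum. Working out the expression (((9 ⊕ -4) ⊕ (10 ⊕ -3)) ⊕ ((9 ⊕ 7) ⊗ (1 ⊗ 3))) gives -4.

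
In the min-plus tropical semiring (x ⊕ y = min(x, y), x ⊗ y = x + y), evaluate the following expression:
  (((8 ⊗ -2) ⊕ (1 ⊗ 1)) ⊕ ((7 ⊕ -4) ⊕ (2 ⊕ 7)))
(((8 ⊗ -2) ⊕ (1 ⊗ 1)) ⊕ ((7 ⊕ -4) ⊕ (2 ⊕ 7))) = -4

Expand innermost to outermost. Recall ⊕ takes the minimum of its arguments and ⊗ takes their sum. Working out the expression (((8 ⊗ -2) ⊕ (1 ⊗ 1)) ⊕ ((7 ⊕ -4) ⊕ (2 ⊕ 7))) gives -4.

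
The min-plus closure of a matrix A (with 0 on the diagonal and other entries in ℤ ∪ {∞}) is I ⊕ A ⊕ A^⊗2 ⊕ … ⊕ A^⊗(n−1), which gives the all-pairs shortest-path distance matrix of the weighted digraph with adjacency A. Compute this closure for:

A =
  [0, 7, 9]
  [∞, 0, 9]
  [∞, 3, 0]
Closure =
  [0, 7, 9]
  [∞, 0, 9]
  [∞, 3, 0]

This is the Floyd-Warshall all-pairs shortest-path computation. For each intermediate vertex k = 0, 1, …, 2, update dist[i][j] ← min(dist[i][j], dist[i][k] + dist[k][j]). The final matrix gives, for each (i, j), the minimum total weight of any directed path from i to j (possibly empty when i = j).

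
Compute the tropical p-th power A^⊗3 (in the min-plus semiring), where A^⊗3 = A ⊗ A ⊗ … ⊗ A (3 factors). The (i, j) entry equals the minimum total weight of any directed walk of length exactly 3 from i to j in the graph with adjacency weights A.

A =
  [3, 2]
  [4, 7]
A^⊗3 =
  [9, 8]
  [10, 9]

Each entry (A^⊗3)_ij equals the minimum over all length-3 walks i = v_0 → v_1 → … → v_3 = j of Σ_t A[v_t][v_{t+1}]. For example, for (i, j) = (0, 1) we minimise over 4 possible intermediate vertex sequences; the minimum is 8, attained along the walk 0 → 0 → 0 → 1.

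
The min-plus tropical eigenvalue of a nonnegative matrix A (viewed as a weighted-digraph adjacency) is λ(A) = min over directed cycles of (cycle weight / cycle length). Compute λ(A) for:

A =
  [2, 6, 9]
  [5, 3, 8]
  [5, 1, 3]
λ(A) = 2

Enumerate directed cycles and compute their means (weight / length). Sample:
  cycle 0 → 0: weight = 2, length = 1, mean = 2/1 ≈ 2.000
  cycle 1 → 1: weight = 3, length = 1, mean = 3/1 ≈ 3.000
  cycle 2 → 2: weight = 3, length = 1, mean = 3/1 ≈ 3.000
  cycle 0 → 1 → 0: weight = 11, length = 2, mean = 11/2 ≈ 5.500
  cycle 0 → 2 → 0: weight = 14, length = 2, mean = 14/2 ≈ 7.000
  cycle 1 → 0 → 1: weight = 11, length = 2, mean = 11/2 ≈ 5.500
Minimum mean = 2.000, attained e.g. along the cycle 0 → 0 with weight 2 and length 1. So λ(A) = 2/1 = 2.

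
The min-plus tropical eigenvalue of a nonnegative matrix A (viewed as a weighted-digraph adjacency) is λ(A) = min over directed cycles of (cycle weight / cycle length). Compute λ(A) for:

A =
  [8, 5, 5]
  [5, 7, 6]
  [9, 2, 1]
λ(A) = 1

Enumerate directed cycles and compute their means (weight / length). Sample:
  cycle 0 → 0: weight = 8, length = 1, mean = 8/1 ≈ 8.000
  cycle 1 → 1: weight = 7, length = 1, mean = 7/1 ≈ 7.000
  cycle 2 → 2: weight = 1, length = 1, mean = 1/1 ≈ 1.000
  cycle 0 → 1 → 0: weight = 10, length = 2, mean = 10/2 ≈ 5.000
  cycle 0 → 2 → 0: weight = 14, length = 2, mean = 14/2 ≈ 7.000
  cycle 1 → 0 → 1: weight = 10, length = 2, mean = 10/2 ≈ 5.000
Minimum mean = 1.000, attained e.g. along the cycle 2 → 2 with weight 1 and length 1. So λ(A) = 1/1 = 1.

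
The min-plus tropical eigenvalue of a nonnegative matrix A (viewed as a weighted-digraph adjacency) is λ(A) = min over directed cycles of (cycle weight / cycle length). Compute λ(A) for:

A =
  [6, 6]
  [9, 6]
λ(A) = 6

Enumerate directed cycles and compute their means (weight / length). Sample:
  cycle 0 → 0: weight = 6, length = 1, mean = 6/1 ≈ 6.000
  cycle 1 → 1: weight = 6, length = 1, mean = 6/1 ≈ 6.000
  cycle 0 → 1 → 0: weight = 15, length = 2, mean = 15/2 ≈ 7.500
  cycle 1 → 0 → 1: weight = 15, length = 2, mean = 15/2 ≈ 7.500
Minimum mean = 6.000, attained e.g. along the cycle 0 → 0 with weight 6 and length 1. So λ(A) = 6/1 = 6.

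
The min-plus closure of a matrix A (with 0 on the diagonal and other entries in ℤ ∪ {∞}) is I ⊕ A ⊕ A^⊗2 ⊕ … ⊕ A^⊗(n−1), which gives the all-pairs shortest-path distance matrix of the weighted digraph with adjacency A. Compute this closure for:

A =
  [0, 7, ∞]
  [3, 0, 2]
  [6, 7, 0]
Closure =
  [0, 7, 9]
  [3, 0, 2]
  [6, 7, 0]

This is the Floyd-Warshall all-pairs shortest-path computation. For each intermediate vertex k = 0, 1, …, 2, update dist[i][j] ← min(dist[i][j], dist[i][k] + dist[k][j]). The final matrix gives, for each (i, j), the minimum total weight of any directed path from i to j (possibly empty when i = j).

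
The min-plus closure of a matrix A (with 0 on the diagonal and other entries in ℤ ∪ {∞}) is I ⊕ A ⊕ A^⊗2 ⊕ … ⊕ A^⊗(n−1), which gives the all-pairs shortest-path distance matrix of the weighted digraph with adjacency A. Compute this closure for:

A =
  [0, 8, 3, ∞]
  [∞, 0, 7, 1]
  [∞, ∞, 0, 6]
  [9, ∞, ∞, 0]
Closure =
  [0, 8, 3, 9]
  [10, 0, 7, 1]
  [15, 23, 0, 6]
  [9, 17, 12, 0]

This is the Floyd-Warshall all-pairs shortest-path computation. For each intermediate vertex k = 0, 1, …, 3, update dist[i][j] ← min(dist[i][j], dist[i][k] + dist[k][j]). The final matrix gives, for each (i, j), the minimum total weight of any directed path from i to j (possibly empty when i = j).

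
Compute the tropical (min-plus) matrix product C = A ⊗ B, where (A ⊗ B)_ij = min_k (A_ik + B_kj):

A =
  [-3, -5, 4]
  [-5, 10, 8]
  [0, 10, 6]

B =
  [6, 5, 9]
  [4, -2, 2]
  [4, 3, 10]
A ⊗ B =
  [-1, -7, -3]
  [1, 0, 4]
  [6, 5, 9]

Apply the min-plus product entry-by-entry:
  C[0][0] = min over k of (A[0][0] + B[0][0] = -3 + 6 = 3, A[0][1] + B[1][0] = -5 + 4 = -1, A[0][2] + B[2][0] = 4 + 4 = 8) = -1 (attained at k = 1)
  C[0][1] = min over k of (A[0][0] + B[0][1] = -3 + 5 = 2, A[0][1] + B[1][1] = -5 + -2 = -7, A[0][2] + B[2][1] = 4 + 3 = 7) = -7 (attained at k = 1)
  C[0][2] = min over k of (A[0][0] + B[0][2] = -3 + 9 = 6, A[0][1] + B[1][2] = -5 + 2 = -3, A[0][2] + B[2][2] = 4 + 10 = 14) = -3 (attained at k = 1)
  C[1][0] = min over k of (A[1][0] + B[0][0] = -5 + 6 = 1, A[1][1] + B[1][0] = 10 + 4 = 14, A[1][2] + B[2][0] = 8 + 4 = 12) = 1 (attained at k = 0)
  C[1][1] = min over k of (A[1][0] + B[0][1] = -5 + 5 = 0, A[1][1] + B[1][1] = 10 + -2 = 8, A[1][2] + B[2][1] = 8 + 3 = 11) = 0 (attained at k = 0)
  C[1][2] = min over k of (A[1][0] + B[0][2] = -5 + 9 = 4, A[1][1] + B[1][2] = 10 + 2 = 12, A[1][2] + B[2][2] = 8 + 10 = 18) = 4 (attained at k = 0)
  C[2][0] = min over k of (A[2][0] + B[0][0] = 0 + 6 = 6, A[2][1] + B[1][0] = 10 + 4 = 14, A[2][2] + B[2][0] = 6 + 4 = 10) = 6 (attained at k = 0)
  C[2][1] = min over k of (A[2][0] + B[0][1] = 0 + 5 = 5, A[2][1] + B[1][1] = 10 + -2 = 8, A[2][2] + B[2][1] = 6 + 3 = 9) = 5 (attained at k = 0)
  C[2][2] = min over k of (A[2][0] + B[0][2] = 0 + 9 = 9, A[2][1] + B[1][2] = 10 + 2 = 12, A[2][2] + B[2][2] = 6 + 10 = 16) = 9 (attained at k = 0)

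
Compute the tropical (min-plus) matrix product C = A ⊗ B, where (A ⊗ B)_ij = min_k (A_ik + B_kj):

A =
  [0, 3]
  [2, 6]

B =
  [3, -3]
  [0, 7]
A ⊗ B =
  [3, -3]
  [5, -1]

Apply the min-plus product entry-by-entry:
  C[0][0] = min over k of (A[0][0] + B[0][0] = 0 + 3 = 3, A[0][1] + B[1][0] = 3 + 0 = 3) = 3 (attained at k = 0)
  C[0][1] = min over k of (A[0][0] + B[0][1] = 0 + -3 = -3, A[0][1] + B[1][1] = 3 + 7 = 10) = -3 (attained at k = 0)
  C[1][0] = min over k of (A[1][0] + B[0][0] = 2 + 3 = 5, A[1][1] + B[1][0] = 6 + 0 = 6) = 5 (attained at k = 0)
  C[1][1] = min over k of (A[1][0] + B[0][1] = 2 + -3 = -1, A[1][1] + B[1][1] = 6 + 7 = 13) = -1 (attained at k = 0)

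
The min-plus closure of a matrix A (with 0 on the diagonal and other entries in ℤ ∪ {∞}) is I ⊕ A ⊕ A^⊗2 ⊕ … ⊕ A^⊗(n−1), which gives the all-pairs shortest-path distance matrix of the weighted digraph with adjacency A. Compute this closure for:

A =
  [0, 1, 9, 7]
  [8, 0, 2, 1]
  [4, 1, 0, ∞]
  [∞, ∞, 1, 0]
Closure =
  [0, 1, 3, 2]
  [6, 0, 2, 1]
  [4, 1, 0, 2]
  [5, 2, 1, 0]

This is the Floyd-Warshall all-pairs shortest-path computation. For each intermediate vertex k = 0, 1, …, 3, update dist[i][j] ← min(dist[i][j], dist[i][k] + dist[k][j]). The final matrix gives, for each (i, j), the minimum total weight of any directed path from i to j (possibly empty when i = j).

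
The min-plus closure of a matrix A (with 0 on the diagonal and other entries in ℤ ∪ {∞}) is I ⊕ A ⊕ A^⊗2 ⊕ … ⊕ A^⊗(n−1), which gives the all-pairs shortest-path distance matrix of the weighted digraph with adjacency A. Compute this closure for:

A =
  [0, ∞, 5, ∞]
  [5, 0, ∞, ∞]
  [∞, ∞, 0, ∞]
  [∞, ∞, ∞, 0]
Closure =
  [0, ∞, 5, ∞]
  [5, 0, 10, ∞]
  [∞, ∞, 0, ∞]
  [∞, ∞, ∞, 0]

This is the Floyd-Warshall all-pairs shortest-path computation. For each intermediate vertex k = 0, 1, …, 3, update dist[i][j] ← min(dist[i][j], dist[i][k] + dist[k][j]). The final matrix gives, for each (i, j), the minimum total weight of any directed path from i to j (possibly empty when i = j).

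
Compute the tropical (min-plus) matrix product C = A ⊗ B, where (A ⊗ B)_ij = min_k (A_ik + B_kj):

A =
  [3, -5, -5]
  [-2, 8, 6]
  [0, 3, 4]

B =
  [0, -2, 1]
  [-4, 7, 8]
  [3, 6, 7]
A ⊗ B =
  [-9, 1, 2]
  [-2, -4, -1]
  [-1, -2, 1]

Apply the min-plus product entry-by-entry:
  C[0][0] = min over k of (A[0][0] + B[0][0] = 3 + 0 = 3, A[0][1] + B[1][0] = -5 + -4 = -9, A[0][2] + B[2][0] = -5 + 3 = -2) = -9 (attained at k = 1)
  C[0][1] = min over k of (A[0][0] + B[0][1] = 3 + -2 = 1, A[0][1] + B[1][1] = -5 + 7 = 2, A[0][2] + B[2][1] = -5 + 6 = 1) = 1 (attained at k = 0)
  C[0][2] = min over k of (A[0][0] + B[0][2] = 3 + 1 = 4, A[0][1] + B[1][2] = -5 + 8 = 3, A[0][2] + B[2][2] = -5 + 7 = 2) = 2 (attained at k = 2)
  C[1][0] = min over k of (A[1][0] + B[0][0] = -2 + 0 = -2, A[1][1] + B[1][0] = 8 + -4 = 4, A[1][2] + B[2][0] = 6 + 3 = 9) = -2 (attained at k = 0)
  C[1][1] = min over k of (A[1][0] + B[0][1] = -2 + -2 = -4, A[1][1] + B[1][1] = 8 + 7 = 15, A[1][2] + B[2][1] = 6 + 6 = 12) = -4 (attained at k = 0)
  C[1][2] = min over k of (A[1][0] + B[0][2] = -2 + 1 = -1, A[1][1] + B[1][2] = 8 + 8 = 16, A[1][2] + B[2][2] = 6 + 7 = 13) = -1 (attained at k = 0)
  C[2][0] = min over k of (A[2][0] + B[0][0] = 0 + 0 = 0, A[2][1] + B[1][0] = 3 + -4 = -1, A[2][2] + B[2][0] = 4 + 3 = 7) = -1 (attained at k = 1)
  C[2][1] = min over k of (A[2][0] + B[0][1] = 0 + -2 = -2, A[2][1] + B[1][1] = 3 + 7 = 10, A[2][2] + B[2][1] = 4 + 6 = 10) = -2 (attained at k = 0)
  C[2][2] = min over k of (A[2][0] + B[0][2] = 0 + 1 = 1, A[2][1] + B[1][2] = 3 + 8 = 11, A[2][2] + B[2][2] = 4 + 7 = 11) = 1 (attained at k = 0)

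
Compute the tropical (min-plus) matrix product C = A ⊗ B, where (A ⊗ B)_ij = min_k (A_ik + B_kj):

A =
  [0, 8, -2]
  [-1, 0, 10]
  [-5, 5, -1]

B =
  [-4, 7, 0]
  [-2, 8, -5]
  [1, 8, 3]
A ⊗ B =
  [-4, 6, 0]
  [-5, 6, -5]
  [-9, 2, -5]

Apply the min-plus product entry-by-entry:
  C[0][0] = min over k of (A[0][0] + B[0][0] = 0 + -4 = -4, A[0][1] + B[1][0] = 8 + -2 = 6, A[0][2] + B[2][0] = -2 + 1 = -1) = -4 (attained at k = 0)
  C[0][1] = min over k of (A[0][0] + B[0][1] = 0 + 7 = 7, A[0][1] + B[1][1] = 8 + 8 = 16, A[0][2] + B[2][1] = -2 + 8 = 6) = 6 (attained at k = 2)
  C[0][2] = min over k of (A[0][0] + B[0][2] = 0 + 0 = 0, A[0][1] + B[1][2] = 8 + -5 = 3, A[0][2] + B[2][2] = -2 + 3 = 1) = 0 (attained at k = 0)
  C[1][0] = min over k of (A[1][0] + B[0][0] = -1 + -4 = -5, A[1][1] + B[1][0] = 0 + -2 = -2, A[1][2] + B[2][0] = 10 + 1 = 11) = -5 (attained at k = 0)
  C[1][1] = min over k of (A[1][0] + B[0][1] = -1 + 7 = 6, A[1][1] + B[1][1] = 0 + 8 = 8, A[1][2] + B[2][1] = 10 + 8 = 18) = 6 (attained at k = 0)
  C[1][2] = min over k of (A[1][0] + B[0][2] = -1 + 0 = -1, A[1][1] + B[1][2] = 0 + -5 = -5, A[1][2] + B[2][2] = 10 + 3 = 13) = -5 (attained at k = 1)
  C[2][0] = min over k of (A[2][0] + B[0][0] = -5 + -4 = -9, A[2][1] + B[1][0] = 5 + -2 = 3, A[2][2] + B[2][0] = -1 + 1 = 0) = -9 (attained at k = 0)
  C[2][1] = min over k of (A[2][0] + B[0][1] = -5 + 7 = 2, A[2][1] + B[1][1] = 5 + 8 = 13, A[2][2] + B[2][1] = -1 + 8 = 7) = 2 (attained at k = 0)
  C[2][2] = min over k of (A[2][0] + B[0][2] = -5 + 0 = -5, A[2][1] + B[1][2] = 5 + -5 = 0, A[2][2] + B[2][2] = -1 + 3 = 2) = -5 (attained at k = 0)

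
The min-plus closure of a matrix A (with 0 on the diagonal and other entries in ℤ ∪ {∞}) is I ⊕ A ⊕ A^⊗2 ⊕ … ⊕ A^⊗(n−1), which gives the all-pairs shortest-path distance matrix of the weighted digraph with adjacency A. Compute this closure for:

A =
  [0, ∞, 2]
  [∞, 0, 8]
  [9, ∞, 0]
Closure =
  [0, ∞, 2]
  [17, 0, 8]
  [9, ∞, 0]

This is the Floyd-Warshall all-pairs shortest-path computation. For each intermediate vertex k = 0, 1, …, 2, update dist[i][j] ← min(dist[i][j], dist[i][k] + dist[k][j]). The final matrix gives, for each (i, j), the minimum total weight of any directed path from i to j (possibly empty when i = j).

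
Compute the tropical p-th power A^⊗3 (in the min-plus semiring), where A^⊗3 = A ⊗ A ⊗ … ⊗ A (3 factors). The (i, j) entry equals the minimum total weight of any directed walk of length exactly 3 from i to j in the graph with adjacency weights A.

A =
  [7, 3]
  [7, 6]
A^⊗3 =
  [16, 13]
  [17, 16]

Each entry (A^⊗3)_ij equals the minimum over all length-3 walks i = v_0 → v_1 → … → v_3 = j of Σ_t A[v_t][v_{t+1}]. For example, for (i, j) = (0, 1) we minimise over 4 possible intermediate vertex sequences; the minimum is 13, attained along the walk 0 → 1 → 0 → 1.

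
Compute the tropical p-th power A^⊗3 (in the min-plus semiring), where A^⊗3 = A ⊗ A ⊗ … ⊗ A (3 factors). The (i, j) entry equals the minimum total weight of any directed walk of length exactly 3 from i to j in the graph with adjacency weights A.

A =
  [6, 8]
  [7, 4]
A^⊗3 =
  [18, 16]
  [15, 12]

Each entry (A^⊗3)_ij equals the minimum over all length-3 walks i = v_0 → v_1 → … → v_3 = j of Σ_t A[v_t][v_{t+1}]. For example, for (i, j) = (0, 1) we minimise over 4 possible intermediate vertex sequences; the minimum is 16, attained along the walk 0 → 1 → 1 → 1.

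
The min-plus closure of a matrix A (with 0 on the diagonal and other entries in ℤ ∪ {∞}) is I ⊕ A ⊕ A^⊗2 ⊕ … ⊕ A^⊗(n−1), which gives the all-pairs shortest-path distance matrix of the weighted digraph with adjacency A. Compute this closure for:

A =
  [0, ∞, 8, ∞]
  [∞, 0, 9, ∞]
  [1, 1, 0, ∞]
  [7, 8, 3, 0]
Closure =
  [0, 9, 8, ∞]
  [10, 0, 9, ∞]
  [1, 1, 0, ∞]
  [4, 4, 3, 0]

This is the Floyd-Warshall all-pairs shortest-path computation. For each intermediate vertex k = 0, 1, …, 3, update dist[i][j] ← min(dist[i][j], dist[i][k] + dist[k][j]). The final matrix gives, for each (i, j), the minimum total weight of any directed path from i to j (possibly empty when i = j).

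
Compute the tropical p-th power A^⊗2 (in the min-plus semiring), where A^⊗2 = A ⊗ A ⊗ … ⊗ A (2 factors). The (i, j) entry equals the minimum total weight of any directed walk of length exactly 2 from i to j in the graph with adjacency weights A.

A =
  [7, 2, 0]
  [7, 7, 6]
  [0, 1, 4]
A^⊗2 =
  [0, 1, 4]
  [6, 7, 7]
  [4, 2, 0]

Each entry (A^⊗2)_ij equals the minimum over all length-2 walks i = v_0 → v_1 → … → v_2 = j of Σ_t A[v_t][v_{t+1}]. For example, for (i, j) = (0, 2) we minimise over 3 possible intermediate vertex sequences; the minimum is 4, attained along the walk 0 → 2 → 2.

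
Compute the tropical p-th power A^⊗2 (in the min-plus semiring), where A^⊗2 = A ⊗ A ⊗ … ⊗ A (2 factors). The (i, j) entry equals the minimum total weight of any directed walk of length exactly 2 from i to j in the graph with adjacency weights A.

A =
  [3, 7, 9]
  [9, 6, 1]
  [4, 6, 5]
A^⊗2 =
  [6, 10, 8]
  [5, 7, 6]
  [7, 11, 7]

Each entry (A^⊗2)_ij equals the minimum over all length-2 walks i = v_0 → v_1 → … → v_2 = j of Σ_t A[v_t][v_{t+1}]. For example, for (i, j) = (0, 2) we minimise over 3 possible intermediate vertex sequences; the minimum is 8, attained along the walk 0 → 1 → 2.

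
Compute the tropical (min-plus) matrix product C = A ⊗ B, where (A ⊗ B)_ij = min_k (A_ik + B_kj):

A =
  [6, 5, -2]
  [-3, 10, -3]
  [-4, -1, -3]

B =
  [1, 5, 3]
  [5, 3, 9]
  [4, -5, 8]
A ⊗ B =
  [2, -7, 6]
  [-2, -8, 0]
  [-3, -8, -1]

Apply the min-plus product entry-by-entry:
  C[0][0] = min over k of (A[0][0] + B[0][0] = 6 + 1 = 7, A[0][1] + B[1][0] = 5 + 5 = 10, A[0][2] + B[2][0] = -2 + 4 = 2) = 2 (attained at k = 2)
  C[0][1] = min over k of (A[0][0] + B[0][1] = 6 + 5 = 11, A[0][1] + B[1][1] = 5 + 3 = 8, A[0][2] + B[2][1] = -2 + -5 = -7) = -7 (attained at k = 2)
  C[0][2] = min over k of (A[0][0] + B[0][2] = 6 + 3 = 9, A[0][1] + B[1][2] = 5 + 9 = 14, A[0][2] + B[2][2] = -2 + 8 = 6) = 6 (attained at k = 2)
  C[1][0] = min over k of (A[1][0] + B[0][0] = -3 + 1 = -2, A[1][1] + B[1][0] = 10 + 5 = 15, A[1][2] + B[2][0] = -3 + 4 = 1) = -2 (attained at k = 0)
  C[1][1] = min over k of (A[1][0] + B[0][1] = -3 + 5 = 2, A[1][1] + B[1][1] = 10 + 3 = 13, A[1][2] + B[2][1] = -3 + -5 = -8) = -8 (attained at k = 2)
  C[1][2] = min over k of (A[1][0] + B[0][2] = -3 + 3 = 0, A[1][1] + B[1][2] = 10 + 9 = 19, A[1][2] + B[2][2] = -3 + 8 = 5) = 0 (attained at k = 0)
  C[2][0] = min over k of (A[2][0] + B[0][0] = -4 + 1 = -3, A[2][1] + B[1][0] = -1 + 5 = 4, A[2][2] + B[2][0] = -3 + 4 = 1) = -3 (attained at k = 0)
  C[2][1] = min over k of (A[2][0] + B[0][1] = -4 + 5 = 1, A[2][1] + B[1][1] = -1 + 3 = 2, A[2][2] + B[2][1] = -3 + -5 = -8) = -8 (attained at k = 2)
  C[2][2] = min over k of (A[2][0] + B[0][2] = -4 + 3 = -1, A[2][1] + B[1][2] = -1 + 9 = 8, A[2][2] + B[2][2] = -3 + 8 = 5) = -1 (attained at k = 0)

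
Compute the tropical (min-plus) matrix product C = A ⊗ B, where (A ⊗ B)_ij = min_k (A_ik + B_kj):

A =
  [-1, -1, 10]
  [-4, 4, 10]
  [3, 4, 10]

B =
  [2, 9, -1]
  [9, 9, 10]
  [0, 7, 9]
A ⊗ B =
  [1, 8, -2]
  [-2, 5, -5]
  [5, 12, 2]

Apply the min-plus product entry-by-entry:
  C[0][0] = min over k of (A[0][0] + B[0][0] = -1 + 2 = 1, A[0][1] + B[1][0] = -1 + 9 = 8, A[0][2] + B[2][0] = 10 + 0 = 10) = 1 (attained at k = 0)
  C[0][1] = min over k of (A[0][0] + B[0][1] = -1 + 9 = 8, A[0][1] + B[1][1] = -1 + 9 = 8, A[0][2] + B[2][1] = 10 + 7 = 17) = 8 (attained at k = 0)
  C[0][2] = min over k of (A[0][0] + B[0][2] = -1 + -1 = -2, A[0][1] + B[1][2] = -1 + 10 = 9, A[0][2] + B[2][2] = 10 + 9 = 19) = -2 (attained at k = 0)
  C[1][0] = min over k of (A[1][0] + B[0][0] = -4 + 2 = -2, A[1][1] + B[1][0] = 4 + 9 = 13, A[1][2] + B[2][0] = 10 + 0 = 10) = -2 (attained at k = 0)
  C[1][1] = min over k of (A[1][0] + B[0][1] = -4 + 9 = 5, A[1][1] + B[1][1] = 4 + 9 = 13, A[1][2] + B[2][1] = 10 + 7 = 17) = 5 (attained at k = 0)
  C[1][2] = min over k of (A[1][0] + B[0][2] = -4 + -1 = -5, A[1][1] + B[1][2] = 4 + 10 = 14, A[1][2] + B[2][2] = 10 + 9 = 19) = -5 (attained at k = 0)
  C[2][0] = min over k of (A[2][0] + B[0][0] = 3 + 2 = 5, A[2][1] + B[1][0] = 4 + 9 = 13, A[2][2] + B[2][0] = 10 + 0 = 10) = 5 (attained at k = 0)
  C[2][1] = min over k of (A[2][0] + B[0][1] = 3 + 9 = 12, A[2][1] + B[1][1] = 4 + 9 = 13, A[2][2] + B[2][1] = 10 + 7 = 17) = 12 (attained at k = 0)
  C[2][2] = min over k of (A[2][0] + B[0][2] = 3 + -1 = 2, A[2][1] + B[1][2] = 4 + 10 = 14, A[2][2] + B[2][2] = 10 + 9 = 19) = 2 (attained at k = 0)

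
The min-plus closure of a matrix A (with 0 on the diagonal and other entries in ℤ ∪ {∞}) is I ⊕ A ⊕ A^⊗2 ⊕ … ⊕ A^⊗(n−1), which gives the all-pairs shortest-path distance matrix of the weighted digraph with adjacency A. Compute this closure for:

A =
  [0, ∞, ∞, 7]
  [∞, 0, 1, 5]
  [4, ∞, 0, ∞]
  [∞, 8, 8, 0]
Closure =
  [0, 15, 15, 7]
  [5, 0, 1, 5]
  [4, 19, 0, 11]
  [12, 8, 8, 0]

This is the Floyd-Warshall all-pairs shortest-path computation. For each intermediate vertex k = 0, 1, …, 3, update dist[i][j] ← min(dist[i][j], dist[i][k] + dist[k][j]). The final matrix gives, for each (i, j), the minimum total weight of any directed path from i to j (possibly empty when i = j).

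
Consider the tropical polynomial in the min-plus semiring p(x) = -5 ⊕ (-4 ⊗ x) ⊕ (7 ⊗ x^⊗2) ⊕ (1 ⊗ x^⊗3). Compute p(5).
p(5) = -5

A tropical monomial a ⊗ x^⊗i evaluates to a + i · x. Evaluating each term at x = 5:
  Term 0 contributes -5 + 0 · 5 = -5
  Term 1 contributes -4 + 1 · 5 = 1
  Term 2 contributes 7 + 2 · 5 = 17
  Term 3 contributes 1 + 3 · 5 = 16
p(5) = ⊕ of these = min[-5, 1, 17, 16] = -5.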